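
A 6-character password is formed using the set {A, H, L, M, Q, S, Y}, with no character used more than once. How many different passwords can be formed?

With no repetition, fill the 6 characters in order: 7 choices, then 6, down to 2.
That product is 7 × 6 × 5 × 4 × 3 × 2 = 5040.

5040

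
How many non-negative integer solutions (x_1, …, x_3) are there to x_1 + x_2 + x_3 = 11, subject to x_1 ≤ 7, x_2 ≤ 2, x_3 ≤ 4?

Ignoring the caps, the number of non-negative solutions to x_1+…+x_3 = 11 is C(13,2) = 78.
Subtract solutions that violate a single cap (substitute x_i' = x_i − (cap_i+1)): x_1 ≥ 8 gives C(5,2) = 10; x_2 ≥ 3 gives C(10,2) = 45; x_3 ≥ 5 gives C(8,2) = 28. Together 83.
Add back pairs where two caps are both exceeded: 1 + 0 + 10 = 11.
By inclusion–exclusion the count is 78 − 83 + 11 = 6.

6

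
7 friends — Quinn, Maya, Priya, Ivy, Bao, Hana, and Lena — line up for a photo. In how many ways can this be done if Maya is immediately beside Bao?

Glue Maya and Bao into one block (2 internal orders), leaving 6 units to arrange in a row.
So the count is 2·(6)! = 1440.

1440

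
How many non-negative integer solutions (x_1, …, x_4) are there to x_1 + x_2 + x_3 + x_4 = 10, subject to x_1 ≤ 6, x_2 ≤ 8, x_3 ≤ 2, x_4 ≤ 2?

Without the upper bounds there are C(13,3) = 286 ways to split 10 among 4 variables.
Subtract solutions that violate a single cap (substitute x_i' = x_i − (cap_i+1)): x_1 ≥ 7 gives C(6,3) = 20; x_2 ≥ 9 gives C(4,3) = 4; x_3 ≥ 3 gives C(10,3) = 120; x_4 ≥ 3 gives C(10,3) = 120. Together 264.
Add back pairs where two caps are both exceeded: 0 + 1 + 1 + 0 + 0 + 35 = 37.
By inclusion–exclusion the count is 286 − 264 + 37 = 59.

59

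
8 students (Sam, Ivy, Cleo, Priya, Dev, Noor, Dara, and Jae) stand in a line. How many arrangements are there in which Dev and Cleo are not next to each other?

Of the 8! = 40320 arrangements, those with Dev and Cleo adjacent number 2 × 7! = 10080 (treat the pair as a block with 2 internal orders).
So 40320 − 10080 = 30240 arrangements keep them apart.

30240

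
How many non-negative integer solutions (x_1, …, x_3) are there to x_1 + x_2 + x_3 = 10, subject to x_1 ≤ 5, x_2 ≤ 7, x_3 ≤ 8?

42

Without the upper bounds there are C(12,2) = 66 ways to split 10 among 3 variables.
Subtract solutions that violate a single cap (substitute x_i' = x_i − (cap_i+1)): x_1 ≥ 6 gives C(6,2) = 15; x_2 ≥ 8 gives C(4,2) = 6; x_3 ≥ 9 gives C(3,2) = 3. Together 24.
No two caps can be exceeded simultaneously, so the pair terms are all 0.
By inclusion–exclusion the count is 66 − 24 + 0 = 42.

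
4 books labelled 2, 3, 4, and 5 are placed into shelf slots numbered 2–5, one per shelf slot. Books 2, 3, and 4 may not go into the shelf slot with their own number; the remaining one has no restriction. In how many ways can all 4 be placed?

11

Let Aᵢ (for i ∈ {2, 3, 4}) be the placements that put book i in its forbidden shelf slot. Any j of these fix j positions, leaving (4−j)! ways to fill the rest, and there are C(3,j) ways to pick which j.
By inclusion–exclusion, the number of valid placements is Σ_{j=0}^{3} (−1)^j C(3,j)·(4−j)!.
Computing: 24 − 18 + 6 − 1 = 11.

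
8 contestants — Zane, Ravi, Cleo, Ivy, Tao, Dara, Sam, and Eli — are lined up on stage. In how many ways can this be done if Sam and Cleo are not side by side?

30240

Of the 8! = 40320 arrangements, those with Sam and Cleo adjacent number 2 × 7! = 10080 (treat the pair as a block with 2 internal orders).
So 40320 − 10080 = 30240 arrangements keep them apart.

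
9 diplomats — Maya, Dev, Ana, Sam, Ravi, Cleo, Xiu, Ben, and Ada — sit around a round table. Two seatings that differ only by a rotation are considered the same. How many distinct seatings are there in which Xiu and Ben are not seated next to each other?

30240

Without the restriction there are (8)! = 40320 seatings.
Those with Xiu next to Ben: fuse the pair into one unit and seat 8 units around a circle — 2·(7)! = 10080.
Subtracting, 40320 − 10080 = 30240.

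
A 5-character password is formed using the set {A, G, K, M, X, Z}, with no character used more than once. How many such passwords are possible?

This is a permutation of 5 out of 6: P(6,5) = 6!/1!.
That product is 6 × 5 × 4 × 3 × 2 = 720.

720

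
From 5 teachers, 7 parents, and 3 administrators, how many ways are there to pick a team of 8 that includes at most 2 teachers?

2745

Split by how many teachers are chosen (0 through 2).
Sum: C(5,0)·C(10,8) + C(5,1)·C(10,7) + C(5,2)·C(10,6) = 45 + 600 + 2100 = 2745.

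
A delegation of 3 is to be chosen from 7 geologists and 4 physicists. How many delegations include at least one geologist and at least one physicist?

Total 3-person selections from all 11: C(11,3) = 165.
Subtract selections that omit an entire group: no geologists → C(4,3) = 4; no physicists → C(7,3) = 35.
Both groups omitted at once is impossible, so 165 − 39 = 126.

126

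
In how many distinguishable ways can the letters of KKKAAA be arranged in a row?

20

Letter multiplicities in KKKAAA: A×3, K×3.
The number of distinct arrangements is 6!/(3!·3!) = 720/36 = 20.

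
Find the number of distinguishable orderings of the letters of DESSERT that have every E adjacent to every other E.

360

Treat the 2 copies of E as a single block. The multiset to arrange is then {EE, D, R, S, S, T}, 6 items in all.
That gives (6)!/(2!) = 360 arrangements.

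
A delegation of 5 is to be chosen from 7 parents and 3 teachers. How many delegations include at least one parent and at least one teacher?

Unrestricted: C(10,5) = 252 ways to pick any 5 of the 10.
Subtract selections that omit an entire group: no parents → C(3,5) = 0; no teachers → C(7,5) = 21.
Both groups omitted at once is impossible, so 252 − 21 = 231.

231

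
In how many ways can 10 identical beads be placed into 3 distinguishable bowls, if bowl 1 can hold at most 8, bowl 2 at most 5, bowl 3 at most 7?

42

Ignoring the caps, the number of non-negative solutions to x_1+…+x_3 = 10 is C(12,2) = 66.
Subtract solutions that violate a single cap (substitute x_i' = x_i − (cap_i+1)): x_1 ≥ 9 gives C(3,2) = 3; x_2 ≥ 6 gives C(6,2) = 15; x_3 ≥ 8 gives C(4,2) = 6. Together 24.
No two caps can be exceeded simultaneously, so the pair terms are all 0.
By inclusion–exclusion the count is 66 − 24 + 0 = 42.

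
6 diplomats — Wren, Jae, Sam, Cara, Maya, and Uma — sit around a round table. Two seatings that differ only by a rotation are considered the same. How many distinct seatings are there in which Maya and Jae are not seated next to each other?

72

Without the restriction there are (5)! = 120 seatings.
Those with Maya next to Jae: fuse the pair into one unit and seat 5 units around a circle — 2·(4)! = 48.
Subtracting, 120 − 48 = 72.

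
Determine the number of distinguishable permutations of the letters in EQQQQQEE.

The 8 letters of EQQQQQEE have repeats: E appearing 3 times and Q appearing 5 times.
The number of distinct arrangements is 8!/(5!·3!) = 40320/720 = 56.

56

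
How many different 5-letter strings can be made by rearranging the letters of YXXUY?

Letter multiplicities in YXXUY: U×1, X×2, Y×2.
So there are 5! / (2!·2!) = 30 distinguishable arrangements.

30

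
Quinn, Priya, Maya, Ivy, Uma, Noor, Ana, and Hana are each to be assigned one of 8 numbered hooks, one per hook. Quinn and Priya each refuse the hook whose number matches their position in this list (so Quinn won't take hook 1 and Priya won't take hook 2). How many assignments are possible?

Let Aᵢ (for i ∈ {1, 2}) be the placements that put person i in their forbidden hook. Any j of these fix j positions, leaving (8−j)! ways to fill the rest, and there are C(2,j) ways to pick which j.
By inclusion–exclusion, the number of valid placements is Σ_{j=0}^{2} (−1)^j C(2,j)·(8−j)!.
Computing: 40320 − 10080 + 720 = 30960.

30960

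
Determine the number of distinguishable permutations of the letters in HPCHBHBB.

1120

HPCHBHBB has 8 letters with B appearing 3 times and H appearing 3 times.
So there are 8! / (3!·3!) = 1120 distinguishable arrangements.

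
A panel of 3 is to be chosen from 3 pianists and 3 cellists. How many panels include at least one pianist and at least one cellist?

18

With no constraint there are C(6,3) = 20 possible selections.
Subtract selections that omit an entire group: no pianists → C(3,3) = 1; no cellists → C(3,3) = 1.
Both groups omitted at once is impossible, so 20 − 2 = 18.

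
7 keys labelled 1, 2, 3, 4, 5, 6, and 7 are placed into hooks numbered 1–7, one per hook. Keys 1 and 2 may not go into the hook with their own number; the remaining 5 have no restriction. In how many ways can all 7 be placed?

Let Aᵢ (for i ∈ {1, 2}) be the placements that put key i in its forbidden hook. Any j of these fix j positions, leaving (7−j)! ways to fill the rest, and there are C(2,j) ways to pick which j.
By inclusion–exclusion, the number of valid placements is Σ_{j=0}^{2} (−1)^j C(2,j)·(7−j)!.
Computing: 5040 − 1440 + 120 = 3720.

3720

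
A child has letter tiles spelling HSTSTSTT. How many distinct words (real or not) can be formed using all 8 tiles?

Letter multiplicities in HSTSTSTT: H×1, S×3, T×4.
So there are 8! / (4!·3!) = 280 distinguishable arrangements.

280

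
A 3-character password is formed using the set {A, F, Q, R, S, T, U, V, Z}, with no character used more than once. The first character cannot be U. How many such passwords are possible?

The first character has 9−1 = 8 choices (anything except U).
The remaining 2 characters are filled from the other 8 symbols without repetition: 8 × 7 = 56.
Total: 8 × 56 = 448.

448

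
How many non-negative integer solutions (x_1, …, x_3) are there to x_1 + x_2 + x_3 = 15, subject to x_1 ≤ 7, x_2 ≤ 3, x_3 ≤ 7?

6

Without the upper bounds there are C(17,2) = 136 ways to split 15 among 3 variables.
Subtract solutions that violate a single cap (substitute x_i' = x_i − (cap_i+1)): x_1 ≥ 8 gives C(9,2) = 36; x_2 ≥ 4 gives C(13,2) = 78; x_3 ≥ 8 gives C(9,2) = 36. Together 150.
Add back pairs where two caps are both exceeded: 10 + 0 + 10 = 20.
By inclusion–exclusion the count is 136 − 150 + 20 = 6.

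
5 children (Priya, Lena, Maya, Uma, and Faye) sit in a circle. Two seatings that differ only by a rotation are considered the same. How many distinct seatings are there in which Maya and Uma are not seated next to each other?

12

Without the restriction there are (4)! = 24 seatings.
Seatings with Maya beside Uma: treat them as a block with 2 internal orders, giving 2 × (3)! = 12.
Subtracting, 24 − 12 = 12.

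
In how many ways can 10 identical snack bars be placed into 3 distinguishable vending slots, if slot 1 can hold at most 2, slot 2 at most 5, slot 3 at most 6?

Without the upper bounds there are C(12,2) = 66 ways to split 10 among 3 vending slots.
Subtract solutions that violate a single cap (substitute x_i' = x_i − (cap_i+1)): x_1 ≥ 3 gives C(9,2) = 36; x_2 ≥ 6 gives C(6,2) = 15; x_3 ≥ 7 gives C(5,2) = 10. Together 61.
Add back pairs where two caps are both exceeded: 3 + 1 + 0 = 4.
By inclusion–exclusion the count is 66 − 61 + 4 = 9.

9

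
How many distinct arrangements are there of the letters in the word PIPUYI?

180

PIPUYI has 6 letters with I appearing twice and P appearing twice.
Dividing 6! = 720 by 2!·2! = 4 for the repeated letters gives 180.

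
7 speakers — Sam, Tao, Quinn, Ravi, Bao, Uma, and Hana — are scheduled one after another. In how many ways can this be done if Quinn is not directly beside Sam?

There are 7! = 5040 arrangements in all. If Quinn and Sam are adjacent, merging them into one block gives 2·(6)! = 1440 arrangements.
Complementary counting: 5040 − 1440 = 3600.

3600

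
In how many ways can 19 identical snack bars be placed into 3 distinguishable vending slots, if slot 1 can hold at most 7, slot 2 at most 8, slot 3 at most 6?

By stars and bars, unrestricted non-negative solutions to x_1+…+x_3 = 19 number C(19+2,2) = 210.
Subtract solutions that violate a single cap (substitute x_i' = x_i − (cap_i+1)): x_1 ≥ 8 gives C(13,2) = 78; x_2 ≥ 9 gives C(12,2) = 66; x_3 ≥ 7 gives C(14,2) = 91. Together 235.
Add back pairs where two caps are both exceeded: 6 + 15 + 10 = 31.
By inclusion–exclusion the count is 210 − 235 + 31 = 6.

6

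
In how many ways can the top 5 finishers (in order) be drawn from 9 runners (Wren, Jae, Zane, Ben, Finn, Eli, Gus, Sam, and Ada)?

15120

This is an ordered selection of 5 from 9: P(9,5).
That gives 9 × 8 × 7 × 6 × 5 = 15120.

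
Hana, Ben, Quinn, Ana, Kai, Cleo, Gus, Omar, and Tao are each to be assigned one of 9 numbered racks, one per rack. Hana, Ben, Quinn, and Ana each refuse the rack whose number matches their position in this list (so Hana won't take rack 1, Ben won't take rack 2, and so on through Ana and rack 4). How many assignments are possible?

229080

Let Aᵢ (for 1 ≤ i ≤ 4) be the placements that put person i in their forbidden rack. Any j of these fix j positions, leaving (9−j)! ways to fill the rest, and there are C(4,j) ways to pick which j.
By inclusion–exclusion, the number of valid placements is Σ_{j=0}^{4} (−1)^j C(4,j)·(9−j)!.
Computing: 362880 − 161280 + 30240 − 2880 + 120 = 229080.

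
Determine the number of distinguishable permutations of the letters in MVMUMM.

30

MVMUMM has 6 letters with M appearing 4 times.
The number of distinct arrangements is 6!/(4!) = 720/24 = 30.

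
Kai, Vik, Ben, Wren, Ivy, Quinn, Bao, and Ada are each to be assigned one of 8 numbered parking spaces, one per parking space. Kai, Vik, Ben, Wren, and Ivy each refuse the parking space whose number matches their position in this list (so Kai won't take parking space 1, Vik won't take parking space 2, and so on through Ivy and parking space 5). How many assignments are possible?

21234

Let Aᵢ (for 1 ≤ i ≤ 5) be the placements that put person i in their forbidden parking space. Any j of these fix j positions, leaving (8−j)! ways to fill the rest, and there are C(5,j) ways to pick which j.
By inclusion–exclusion, the number of valid placements is Σ_{j=0}^{5} (−1)^j C(5,j)·(8−j)!.
Computing: 40320 − 25200 + 7200 − 1200 + 120 − 6 = 21234.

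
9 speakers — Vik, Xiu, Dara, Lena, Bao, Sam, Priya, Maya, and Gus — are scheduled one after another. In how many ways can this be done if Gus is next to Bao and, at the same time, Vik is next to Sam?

20160

Treat {Gus,Bao} as one block (2 orders) and {Vik,Sam} as another (2 orders).
That leaves 7 units to arrange: 2 × 2 × 7! = 4 × 5040 = 20160.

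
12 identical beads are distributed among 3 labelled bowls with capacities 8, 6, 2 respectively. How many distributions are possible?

12

Ignoring the caps, the number of non-negative solutions to x_1+…+x_3 = 12 is C(14,2) = 91.
Subtract solutions that violate a single cap (substitute x_i' = x_i − (cap_i+1)): x_1 ≥ 9 gives C(5,2) = 10; x_2 ≥ 7 gives C(7,2) = 21; x_3 ≥ 3 gives C(11,2) = 55. Together 86.
Add back pairs where two caps are both exceeded: 0 + 1 + 6 = 7.
By inclusion–exclusion the count is 91 − 86 + 7 = 12.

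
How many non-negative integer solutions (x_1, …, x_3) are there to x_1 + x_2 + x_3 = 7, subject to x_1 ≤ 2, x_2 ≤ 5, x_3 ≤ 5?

By stars and bars, unrestricted non-negative solutions to x_1+…+x_3 = 7 number C(7+2,2) = 36.
Subtract solutions that violate a single cap (substitute x_i' = x_i − (cap_i+1)): x_1 ≥ 3 gives C(6,2) = 15; x_2 ≥ 6 gives C(3,2) = 3; x_3 ≥ 6 gives C(3,2) = 3. Together 21.
No two caps can be exceeded simultaneously, so the pair terms are all 0.
By inclusion–exclusion the count is 36 − 21 + 0 = 15.

15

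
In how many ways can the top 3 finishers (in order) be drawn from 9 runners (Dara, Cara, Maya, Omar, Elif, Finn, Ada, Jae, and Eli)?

There are 9 choices for 1st place, 8 for 2nd, and 7 for 3rd.
That gives 9 × 8 × 7 = 504.

504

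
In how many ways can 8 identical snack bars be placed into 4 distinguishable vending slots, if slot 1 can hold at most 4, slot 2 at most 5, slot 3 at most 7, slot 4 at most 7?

Without the upper bounds there are C(11,3) = 165 ways to split 8 among 4 vending slots.
Subtract solutions that violate a single cap (substitute x_i' = x_i − (cap_i+1)): x_1 ≥ 5 gives C(6,3) = 20; x_2 ≥ 6 gives C(5,3) = 10; x_3 ≥ 8 gives C(3,3) = 1; x_4 ≥ 8 gives C(3,3) = 1. Together 32.
No two caps can be exceeded simultaneously, so the pair terms are all 0.
By inclusion–exclusion the count is 165 − 32 + 0 = 133.

133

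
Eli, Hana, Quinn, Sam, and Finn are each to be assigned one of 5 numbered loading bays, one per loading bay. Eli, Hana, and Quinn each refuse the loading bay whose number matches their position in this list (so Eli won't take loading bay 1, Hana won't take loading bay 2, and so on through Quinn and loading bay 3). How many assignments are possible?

64

Let Aᵢ (for i ∈ {1, 2, 3}) be the placements that put person i in their forbidden loading bay. Any j of these fix j positions, leaving (5−j)! ways to fill the rest, and there are C(3,j) ways to pick which j.
By inclusion–exclusion, the number of valid placements is Σ_{j=0}^{3} (−1)^j C(3,j)·(5−j)!.
Computing: 120 − 72 + 18 − 2 = 64.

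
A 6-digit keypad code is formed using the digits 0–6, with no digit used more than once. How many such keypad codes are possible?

With no repetition, fill the 6 digits in order: 7 choices, then 6, down to 2.
That product is 7 × 6 × 5 × 4 × 3 × 2 = 5040.

5040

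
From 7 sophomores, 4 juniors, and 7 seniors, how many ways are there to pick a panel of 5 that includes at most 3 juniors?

Split by how many juniors are chosen (0 through 3).
Sum: C(4,0)·C(14,5) + C(4,1)·C(14,4) + C(4,2)·C(14,3) + C(4,3)·C(14,2) = 2002 + 4004 + 2184 + 364 = 8554.

8554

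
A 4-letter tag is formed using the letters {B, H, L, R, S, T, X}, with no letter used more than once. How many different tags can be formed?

This is a permutation of 4 out of 7: P(7,4) = 7!/3!.
7 × 6 × 5 × 4 = 840.

840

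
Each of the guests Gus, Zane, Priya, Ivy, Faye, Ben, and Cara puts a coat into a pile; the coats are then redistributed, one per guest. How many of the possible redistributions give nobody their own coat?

Count assignments avoiding every fixed point. For any j of the 7 guests fixed to their own coat, the other 7−j can be arranged in (7−j)! ways.
By inclusion–exclusion this is Σ_{j=0}^{7} (−1)^j C(7,j)·(7−j)!.
Computing: 5040 − 5040 + 2520 − 840 + 210 − 42 + 7 − 1 = 1854.

1854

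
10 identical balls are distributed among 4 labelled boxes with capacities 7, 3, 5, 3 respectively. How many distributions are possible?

Without the upper bounds there are C(13,3) = 286 ways to split 10 among 4 boxes.
Subtract solutions that violate a single cap (substitute x_i' = x_i − (cap_i+1)): x_1 ≥ 8 gives C(5,3) = 10; x_2 ≥ 4 gives C(9,3) = 84; x_3 ≥ 6 gives C(7,3) = 35; x_4 ≥ 4 gives C(9,3) = 84. Together 213.
Add back pairs where two caps are both exceeded: 0 + 0 + 0 + 1 + 10 + 1 = 12.
By inclusion–exclusion the count is 286 − 213 + 12 = 85.

85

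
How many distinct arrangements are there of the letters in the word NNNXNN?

The 6 letters of NNNXNN have repeats: N appearing 5 times.
The number of distinct arrangements is 6!/(5!) = 720/120 = 6.

6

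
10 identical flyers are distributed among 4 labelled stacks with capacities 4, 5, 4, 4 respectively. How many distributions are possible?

86

By stars and bars, unrestricted non-negative solutions to x_1+…+x_4 = 10 number C(10+3,3) = 286.
Subtract solutions that violate a single cap (substitute x_i' = x_i − (cap_i+1)): x_1 ≥ 5 gives C(8,3) = 56; x_2 ≥ 6 gives C(7,3) = 35; x_3 ≥ 5 gives C(8,3) = 56; x_4 ≥ 5 gives C(8,3) = 56. Together 203.
Add back pairs where two caps are both exceeded: 0 + 1 + 1 + 0 + 0 + 1 = 3.
By inclusion–exclusion the count is 286 − 203 + 3 = 86.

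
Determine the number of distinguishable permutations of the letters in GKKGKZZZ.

560

GKKGKZZZ has 8 letters with G appearing twice, K appearing 3 times, and Z appearing 3 times.
The number of distinct arrangements is 8!/(3!·3!·2!) = 40320/72 = 560.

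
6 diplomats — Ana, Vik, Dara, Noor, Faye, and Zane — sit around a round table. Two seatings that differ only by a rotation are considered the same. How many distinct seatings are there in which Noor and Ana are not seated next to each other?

Without the restriction there are (5)! = 120 seatings.
Those with Noor next to Ana: fuse the pair into one unit and seat 5 units around a circle — 2·(4)! = 48.
Subtracting, 120 − 48 = 72.

72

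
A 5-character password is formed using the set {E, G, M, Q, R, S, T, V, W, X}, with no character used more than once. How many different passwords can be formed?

With no repetition, fill the 5 characters in order: 10 choices, then 9, down to 6.
That product is 10 × 9 × 8 × 7 × 6 = 30240.

30240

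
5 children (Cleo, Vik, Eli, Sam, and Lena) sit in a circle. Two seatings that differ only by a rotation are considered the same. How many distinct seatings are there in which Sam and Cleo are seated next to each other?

Glue Sam and Cleo into a block (2 internal orders). Seating 4 units around a circle gives (3)! arrangements.
So 2 × (3)! = 2 × 6 = 12.

12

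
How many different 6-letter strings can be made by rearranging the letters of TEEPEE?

30

TEEPEE has 6 letters with E appearing 4 times.
So there are 6! / (4!) = 30 distinguishable arrangements.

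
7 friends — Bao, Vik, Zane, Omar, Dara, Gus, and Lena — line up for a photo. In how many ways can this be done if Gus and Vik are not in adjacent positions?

3600

There are 7! = 5040 arrangements in all. If Gus and Vik are adjacent, merging them into one block gives 2·(6)! = 1440 arrangements.
Complementary counting: 5040 − 1440 = 3600.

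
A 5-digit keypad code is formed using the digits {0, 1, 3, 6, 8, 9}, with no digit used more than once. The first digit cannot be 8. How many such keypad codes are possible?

600

The first digit has 6−1 = 5 choices (anything except 8).
The remaining 4 digits are filled from the other 5 symbols without repetition: 5 × 4 × 3 × 2 = 120.
Total: 5 × 120 = 600.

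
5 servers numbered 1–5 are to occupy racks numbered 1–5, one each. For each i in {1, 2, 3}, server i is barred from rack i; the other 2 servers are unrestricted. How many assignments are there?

Let Aᵢ (for i ∈ {1, 2, 3}) be the placements that put server i in its forbidden rack. Any j of these fix j positions, leaving (5−j)! ways to fill the rest, and there are C(3,j) ways to pick which j.
By inclusion–exclusion, the number of valid placements is Σ_{j=0}^{3} (−1)^j C(3,j)·(5−j)!.
Computing: 120 − 72 + 18 − 2 = 64.

64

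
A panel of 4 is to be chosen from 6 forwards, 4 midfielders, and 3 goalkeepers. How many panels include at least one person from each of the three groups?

With no constraint there are C(13,4) = 715 possible selections.
Selections missing a whole group: no forwards → C(7,4) = 35; no midfielders → C(9,4) = 126; no goalkeepers → C(10,4) = 210.
Add back selections omitting two groups (i.e. drawn from a single group): C(6,4) + C(4,4) + C(3,4) = 16.
By inclusion–exclusion: 715 − 371 + 16 = 360.

360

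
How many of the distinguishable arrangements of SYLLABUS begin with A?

Fix A in the first position and arrange the remaining 7 letters.
Those 7 letters have L appearing twice and S appearing twice, giving (7)!/(2!·2!) = 1260.

1260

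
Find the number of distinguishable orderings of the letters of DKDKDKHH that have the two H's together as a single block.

Treat the 2 copies of H as a single block. The multiset to arrange is then {HH, D, D, D, K, K, K}, 7 items in all.
That gives (7)!/(3!·3!) = 140 arrangements.

140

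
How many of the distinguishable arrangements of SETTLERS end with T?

1260

Fix T in the last position and arrange the remaining 7 letters.
Those 7 letters have E appearing twice and S appearing twice, giving (7)!/(2!·2!) = 1260.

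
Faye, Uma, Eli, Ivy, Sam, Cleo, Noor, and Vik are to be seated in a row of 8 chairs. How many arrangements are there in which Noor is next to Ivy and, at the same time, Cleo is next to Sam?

Treat {Noor,Ivy} as one block (2 orders) and {Cleo,Sam} as another (2 orders).
That leaves 6 units to arrange: 2 × 2 × 6! = 4 × 720 = 2880.

2880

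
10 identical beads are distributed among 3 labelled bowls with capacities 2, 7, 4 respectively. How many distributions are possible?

9

Without the upper bounds there are C(12,2) = 66 ways to split 10 among 3 bowls.
Subtract solutions that violate a single cap (substitute x_i' = x_i − (cap_i+1)): x_1 ≥ 3 gives C(9,2) = 36; x_2 ≥ 8 gives C(4,2) = 6; x_3 ≥ 5 gives C(7,2) = 21. Together 63.
Add back pairs where two caps are both exceeded: 0 + 6 + 0 = 6.
By inclusion–exclusion the count is 66 − 63 + 6 = 9.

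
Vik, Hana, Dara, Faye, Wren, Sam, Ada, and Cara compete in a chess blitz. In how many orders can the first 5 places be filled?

There are 8 choices for 1st place, 7 for 2nd, and so on down to 4 for position 5.
That gives 8 × 7 × 6 × 5 × 4 = 6720.

6720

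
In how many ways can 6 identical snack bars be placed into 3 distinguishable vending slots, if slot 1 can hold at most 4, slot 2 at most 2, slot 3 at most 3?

9

By stars and bars, unrestricted non-negative solutions to x_1+…+x_3 = 6 number C(6+2,2) = 28.
Subtract solutions that violate a single cap (substitute x_i' = x_i − (cap_i+1)): x_1 ≥ 5 gives C(3,2) = 3; x_2 ≥ 3 gives C(5,2) = 10; x_3 ≥ 4 gives C(4,2) = 6. Together 19.
No two caps can be exceeded simultaneously, so the pair terms are all 0.
By inclusion–exclusion the count is 28 − 19 + 0 = 9.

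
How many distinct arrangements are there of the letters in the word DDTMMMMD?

280

DDTMMMMD has 8 letters with D appearing 3 times and M appearing 4 times.
So there are 8! / (4!·3!) = 280 distinguishable arrangements.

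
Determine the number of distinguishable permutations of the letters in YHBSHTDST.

The 9 letters of YHBSHTDST have repeats: H appearing twice, S appearing twice, and T appearing twice.
Dividing 9! = 362880 by 2!·2!·2! = 8 for the repeated letters gives 45360.

45360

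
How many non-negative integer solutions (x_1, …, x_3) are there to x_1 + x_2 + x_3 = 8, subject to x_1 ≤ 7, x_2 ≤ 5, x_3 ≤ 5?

By stars and bars, unrestricted non-negative solutions to x_1+…+x_3 = 8 number C(8+2,2) = 45.
Subtract solutions that violate a single cap (substitute x_i' = x_i − (cap_i+1)): x_1 ≥ 8 gives C(2,2) = 1; x_2 ≥ 6 gives C(4,2) = 6; x_3 ≥ 6 gives C(4,2) = 6. Together 13.
No two caps can be exceeded simultaneously, so the pair terms are all 0.
By inclusion–exclusion the count is 45 − 13 + 0 = 32.

32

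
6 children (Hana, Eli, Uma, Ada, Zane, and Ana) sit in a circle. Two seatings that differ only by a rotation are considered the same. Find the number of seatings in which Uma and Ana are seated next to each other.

48

Glue Uma and Ana into a block (2 internal orders). Seating 5 units around a circle gives (4)! arrangements.
So 2 × (4)! = 2 × 24 = 48.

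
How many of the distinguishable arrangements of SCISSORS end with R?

210

Fix R in the last position and arrange the remaining 7 letters.
Those 7 letters have S appearing 4 times, giving (7)!/(4!) = 210.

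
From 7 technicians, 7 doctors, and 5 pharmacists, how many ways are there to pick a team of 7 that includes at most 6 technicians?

Split by how many technicians are chosen (0 through 6).
Sum: C(7,0)·C(12,7) + C(7,1)·C(12,6) + C(7,2)·C(12,5) + C(7,3)·C(12,4) + C(7,4)·C(12,3) + C(7,5)·C(12,2) + C(7,6)·C(12,1) = 792 + 6468 + 16632 + 17325 + 7700 + 1386 + 84 = 50387.

50387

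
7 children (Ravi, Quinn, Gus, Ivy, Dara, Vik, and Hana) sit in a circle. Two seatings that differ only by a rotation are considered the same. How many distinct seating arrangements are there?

Seat Ravi anywhere (absorbing the rotational symmetry), then permute the other 6: (6)! = 720.

720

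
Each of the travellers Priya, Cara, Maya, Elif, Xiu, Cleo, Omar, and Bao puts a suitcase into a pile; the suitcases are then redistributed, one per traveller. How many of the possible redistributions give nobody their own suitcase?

14833

Count assignments avoiding every fixed point. For any j of the 8 travellers fixed to their own suitcase, the other 8−j can be arranged in (8−j)! ways.
By inclusion–exclusion this is Σ_{j=0}^{8} (−1)^j C(8,j)·(8−j)!.
Computing: 40320 − 40320 + 20160 − 6720 + 1680 − 336 + 56 − 8 + 1 = 14833.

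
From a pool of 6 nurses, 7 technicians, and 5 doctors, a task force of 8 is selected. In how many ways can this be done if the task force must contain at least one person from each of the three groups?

Unrestricted: C(18,8) = 43758 ways to pick any 8 of the 18.
Selections missing a whole group: no nurses → C(12,8) = 495; no technicians → C(11,8) = 165; no doctors → C(13,8) = 1287.
Add back selections omitting two groups (i.e. drawn from a single group): C(6,8) + C(7,8) + C(5,8) = 0.
By inclusion–exclusion: 43758 − 1947 + 0 = 41811.

41811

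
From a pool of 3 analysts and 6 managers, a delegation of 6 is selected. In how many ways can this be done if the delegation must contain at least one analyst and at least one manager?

Unrestricted: C(9,6) = 84 ways to pick any 6 of the 9.
Subtract selections that omit an entire group: no analysts → C(6,6) = 1; no managers → C(3,6) = 0.
Both groups omitted at once is impossible, so 84 − 1 = 83.

83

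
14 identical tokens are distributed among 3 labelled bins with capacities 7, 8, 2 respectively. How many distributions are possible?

Ignoring the caps, the number of non-negative solutions to x_1+…+x_3 = 14 is C(16,2) = 120.
Subtract solutions that violate a single cap (substitute x_i' = x_i − (cap_i+1)): x_1 ≥ 8 gives C(8,2) = 28; x_2 ≥ 9 gives C(7,2) = 21; x_3 ≥ 3 gives C(13,2) = 78. Together 127.
Add back pairs where two caps are both exceeded: 0 + 10 + 6 = 16.
By inclusion–exclusion the count is 120 − 127 + 16 = 9.

9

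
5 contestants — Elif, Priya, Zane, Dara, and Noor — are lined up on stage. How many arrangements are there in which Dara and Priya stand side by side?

48

Glue Dara and Priya into one block (2 internal orders), leaving 4 units to arrange in a row.
That gives 2 × 4! = 2 × 24 = 48.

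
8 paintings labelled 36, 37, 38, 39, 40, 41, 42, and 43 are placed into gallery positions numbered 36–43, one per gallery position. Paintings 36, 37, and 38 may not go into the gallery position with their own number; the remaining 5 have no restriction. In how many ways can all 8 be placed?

27240

Let Aᵢ (for i ∈ {36, 37, 38}) be the placements that put painting i in its forbidden gallery position. Any j of these fix j positions, leaving (8−j)! ways to fill the rest, and there are C(3,j) ways to pick which j.
By inclusion–exclusion, the number of valid placements is Σ_{j=0}^{3} (−1)^j C(3,j)·(8−j)!.
Computing: 40320 − 15120 + 2160 − 120 = 27240.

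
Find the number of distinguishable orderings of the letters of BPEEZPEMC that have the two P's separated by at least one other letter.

Total arrangements of BPEEZPEMC: 9!/(3!·2!) = 30240.
Arrangements with the P's together: treat PP as one letter, giving (8)!/(3!) = 6720.
Hence 30240 − 6720 = 23520.

23520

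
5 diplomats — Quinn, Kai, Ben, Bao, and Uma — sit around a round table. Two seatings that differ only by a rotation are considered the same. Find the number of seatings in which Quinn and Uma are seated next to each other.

Glue Quinn and Uma into a block (2 internal orders). Seating 4 units around a circle gives (3)! arrangements.
So 2 × (3)! = 2 × 6 = 12.

12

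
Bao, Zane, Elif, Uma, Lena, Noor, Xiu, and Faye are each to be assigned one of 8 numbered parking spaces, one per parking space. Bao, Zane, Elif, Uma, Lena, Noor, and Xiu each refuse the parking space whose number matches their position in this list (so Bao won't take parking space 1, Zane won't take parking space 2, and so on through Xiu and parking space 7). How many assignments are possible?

16687

Let Aᵢ (for 1 ≤ i ≤ 7) be the placements that put person i in their forbidden parking space. Any j of these fix j positions, leaving (8−j)! ways to fill the rest, and there are C(7,j) ways to pick which j.
By inclusion–exclusion, the number of valid placements is Σ_{j=0}^{7} (−1)^j C(7,j)·(8−j)!.
Computing: 40320 − 35280 + 15120 − 4200 + 840 − 126 + 14 − 1 = 16687.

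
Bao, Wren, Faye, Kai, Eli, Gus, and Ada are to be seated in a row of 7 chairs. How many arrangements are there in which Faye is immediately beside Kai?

1440

Glue Faye and Kai into one block (2 internal orders), leaving 6 units to arrange in a row.
So the count is 2·(6)! = 1440.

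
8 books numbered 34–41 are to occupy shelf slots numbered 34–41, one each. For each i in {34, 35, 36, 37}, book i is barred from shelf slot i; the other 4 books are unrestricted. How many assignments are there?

Let Aᵢ (for 34 ≤ i ≤ 37) be the placements that put book i in its forbidden shelf slot. Any j of these fix j positions, leaving (8−j)! ways to fill the rest, and there are C(4,j) ways to pick which j.
By inclusion–exclusion, the number of valid placements is Σ_{j=0}^{4} (−1)^j C(4,j)·(8−j)!.
Computing: 40320 − 20160 + 4320 − 480 + 24 = 24024.

24024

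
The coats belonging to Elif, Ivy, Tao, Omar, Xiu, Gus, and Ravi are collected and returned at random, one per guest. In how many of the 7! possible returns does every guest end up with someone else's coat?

Count assignments avoiding every fixed point. For any j of the 7 guests fixed to their own coat, the other 7−j can be arranged in (7−j)! ways.
By inclusion–exclusion this is Σ_{j=0}^{7} (−1)^j C(7,j)·(7−j)!.
Computing: 5040 − 5040 + 2520 − 840 + 210 − 42 + 7 − 1 = 1854.

1854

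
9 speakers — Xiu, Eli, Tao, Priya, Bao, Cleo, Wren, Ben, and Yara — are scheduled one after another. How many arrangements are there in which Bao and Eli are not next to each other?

Of the 9! = 362880 arrangements, those with Bao and Eli adjacent number 2 × 8! = 80640 (treat the pair as a block with 2 internal orders).
So 362880 − 80640 = 282240 arrangements keep them apart.

282240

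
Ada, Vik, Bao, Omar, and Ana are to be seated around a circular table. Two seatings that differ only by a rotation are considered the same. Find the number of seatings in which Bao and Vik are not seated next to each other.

12

All circular seatings of 5 people number (4)! = 24.
Those with Bao next to Vik: fuse the pair into one unit and seat 4 units around a circle — 2·(3)! = 12.
Subtracting, 24 − 12 = 12.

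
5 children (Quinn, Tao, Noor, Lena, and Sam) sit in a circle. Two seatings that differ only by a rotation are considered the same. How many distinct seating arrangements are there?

Seat Quinn anywhere (absorbing the rotational symmetry), then permute the other 4: (4)! = 24.

24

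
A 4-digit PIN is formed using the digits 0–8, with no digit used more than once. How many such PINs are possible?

3024

With no repetition, fill the 4 digits in order: 9 choices, then 8, down to 6.
That product is 9 × 8 × 7 × 6 = 3024.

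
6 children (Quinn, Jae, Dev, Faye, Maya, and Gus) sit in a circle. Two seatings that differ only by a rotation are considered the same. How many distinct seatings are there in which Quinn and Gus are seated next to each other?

48

Glue Quinn and Gus into a block (2 internal orders). Seating 5 units around a circle gives (4)! arrangements.
So 2 × (4)! = 2 × 24 = 48.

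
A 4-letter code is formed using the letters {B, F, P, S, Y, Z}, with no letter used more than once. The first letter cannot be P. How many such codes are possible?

300

The first letter has 6−1 = 5 choices (anything except P).
The remaining 3 letters are filled from the other 5 symbols without repetition: 5 × 4 × 3 = 60.
Total: 5 × 60 = 300.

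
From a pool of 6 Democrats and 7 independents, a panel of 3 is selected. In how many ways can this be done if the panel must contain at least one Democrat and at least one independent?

Total 3-person selections from all 13: C(13,3) = 286.
Selections missing a whole group: no Democrats → C(7,3) = 35; no independents → C(6,3) = 20.
Both groups omitted at once is impossible, so 286 − 55 = 231.

231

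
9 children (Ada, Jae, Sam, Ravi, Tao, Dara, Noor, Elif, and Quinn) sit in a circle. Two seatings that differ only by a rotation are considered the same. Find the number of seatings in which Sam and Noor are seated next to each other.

10080

Glue Sam and Noor into a block (2 internal orders). Seating 8 units around a circle gives (7)! arrangements.
So 2 × (7)! = 2 × 5040 = 10080.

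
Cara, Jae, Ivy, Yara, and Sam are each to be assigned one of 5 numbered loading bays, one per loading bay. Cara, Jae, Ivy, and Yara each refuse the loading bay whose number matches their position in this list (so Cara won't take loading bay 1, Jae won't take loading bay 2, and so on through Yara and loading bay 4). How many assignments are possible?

Let Aᵢ (for 1 ≤ i ≤ 4) be the placements that put person i in their forbidden loading bay. Any j of these fix j positions, leaving (5−j)! ways to fill the rest, and there are C(4,j) ways to pick which j.
By inclusion–exclusion, the number of valid placements is Σ_{j=0}^{4} (−1)^j C(4,j)·(5−j)!.
Computing: 120 − 96 + 36 − 8 + 1 = 53.

53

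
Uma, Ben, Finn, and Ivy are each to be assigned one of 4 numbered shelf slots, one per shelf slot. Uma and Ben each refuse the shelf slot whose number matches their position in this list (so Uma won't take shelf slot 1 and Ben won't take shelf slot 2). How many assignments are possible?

14

Let Aᵢ (for i ∈ {1, 2}) be the placements that put person i in their forbidden shelf slot. Any j of these fix j positions, leaving (4−j)! ways to fill the rest, and there are C(2,j) ways to pick which j.
By inclusion–exclusion, the number of valid placements is Σ_{j=0}^{2} (−1)^j C(2,j)·(4−j)!.
Computing: 24 − 12 + 2 = 14.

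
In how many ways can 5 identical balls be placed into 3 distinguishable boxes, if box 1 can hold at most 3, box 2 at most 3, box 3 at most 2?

Without the upper bounds there are C(7,2) = 21 ways to split 5 among 3 boxes.
Subtract solutions that violate a single cap (substitute x_i' = x_i − (cap_i+1)): x_1 ≥ 4 gives C(3,2) = 3; x_2 ≥ 4 gives C(3,2) = 3; x_3 ≥ 3 gives C(4,2) = 6. Together 12.
No two caps can be exceeded simultaneously, so the pair terms are all 0.
By inclusion–exclusion the count is 21 − 12 + 0 = 9.

9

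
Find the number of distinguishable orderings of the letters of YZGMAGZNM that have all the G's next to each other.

Treat the 2 copies of G as a single block. The multiset to arrange is then {GG, A, M, M, N, Y, Z, Z}, 8 items in all.
That gives (8)!/(2!·2!) = 10080 arrangements.

10080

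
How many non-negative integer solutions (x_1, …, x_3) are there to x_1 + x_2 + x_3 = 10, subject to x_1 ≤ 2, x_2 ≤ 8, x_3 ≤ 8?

By stars and bars, unrestricted non-negative solutions to x_1+…+x_3 = 10 number C(10+2,2) = 66.
Subtract solutions that violate a single cap (substitute x_i' = x_i − (cap_i+1)): x_1 ≥ 3 gives C(9,2) = 36; x_2 ≥ 9 gives C(3,2) = 3; x_3 ≥ 9 gives C(3,2) = 3. Together 42.
No two caps can be exceeded simultaneously, so the pair terms are all 0.
By inclusion–exclusion the count is 66 − 42 + 0 = 24.

24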